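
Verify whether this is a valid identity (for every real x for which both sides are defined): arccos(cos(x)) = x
No, this is NOT an identity.

Claim: arccos(cos(x)) = x.
Test a specific point where both sides are defined: x = -π/6.
LHS = arccos(cos(x)) ≈ 0.5236
RHS = x ≈ -0.5236
Since 0.5236 ≠ -0.5236, the equation fails at this point, so it cannot hold for every real x for which both sides are defined.
arccos only returns values in [0, π], so arccos(cos(x)) = x holds only for x in that interval, not for all real x.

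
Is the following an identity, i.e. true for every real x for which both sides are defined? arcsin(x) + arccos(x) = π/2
Yes, this is an identity.

Claim: arcsin(x) + arccos(x) = π/2.
Reasoning: Both sides are defined for -1 ≤ x ≤ 1. Let θ = arcsin(x), so sin θ = x and θ ∈ [-π/2, π/2]. Then cos(π/2 - θ) = sin θ = x and π/2 - θ ∈ [0, π], which is exactly the range of arccos, so arccos(x) = π/2 - θ. Adding: arcsin(x) + arccos(x) = θ + (π/2 - θ) = π/2.
So the two sides agree for every real x for which both sides are defined.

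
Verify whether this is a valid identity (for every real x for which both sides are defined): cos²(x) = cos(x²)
No, this is NOT an identity.

Claim: cos²(x) = cos(x²).
Test a specific point where both sides are defined: x = 3π/4.
LHS = cos²(x) ≈ 0.5000
RHS = cos(x²) ≈ 0.7442
Since 0.5000 ≠ 0.7442, the equation fails at this point, so it cannot hold for every real x for which both sides are defined.
cos²(x) means (cos x)², squaring the output; cos(x²) squares the input. These are different functions.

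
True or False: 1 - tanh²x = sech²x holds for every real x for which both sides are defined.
True.

Claim: 1 - tanh²x = sech²x.
Reasoning: Divide cosh²x - sinh²x = 1 through by cosh²x (never zero): 1 - tanh²x = 1/cosh²x = sech²x.
So the two sides agree for every real x for which both sides are defined.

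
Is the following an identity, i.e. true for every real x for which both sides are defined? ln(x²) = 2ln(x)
Yes, this is an identity.

Claim: ln(x²) = 2ln(x).
Reasoning: The right side requires x > 0. For x > 0, x² = (e^(ln x))² = e^(2ln x), so ln(x²) = 2ln(x). (For x < 0 the right side is undefined, so those values are outside the claim.)
So the two sides agree for every real x for which both sides are defined.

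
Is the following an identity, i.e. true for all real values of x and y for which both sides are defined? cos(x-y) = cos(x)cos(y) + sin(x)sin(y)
Yes, this is an identity.

Claim: cos(x-y) = cos(x)cos(y) + sin(x)sin(y).
Reasoning: Replace y by -y in cos(x+y) = cos(x)cos(y) - sin(x)sin(y) and use cos(-y) = cos(y), sin(-y) = -sin(y): cos(x-y) = cos(x)cos(y) + sin(x)sin(y).
So the two sides agree for all real values of x and y for which both sides are defined.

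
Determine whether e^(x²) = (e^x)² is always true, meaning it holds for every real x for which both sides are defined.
No, this is NOT an identity.

Claim: e^(x²) = (e^x)².
Test a specific point where both sides are defined: x = 3/2.
LHS = e^(x²) ≈ 9.4877
RHS = (e^x)² ≈ 20.0855
Since 9.4877 ≠ 20.0855, the equation fails at this point, so it cannot hold for every real x for which both sides are defined.
(e^x)² = e^(2x), and 2x ≠ x² in general.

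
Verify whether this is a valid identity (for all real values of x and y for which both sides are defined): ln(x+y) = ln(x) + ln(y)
Claim: ln(x+y) = ln(x) + ln(y).
Test a specific point where both sides are defined: x = 3, y = 5.
LHS = ln(x+y) ≈ 2.0794
RHS = ln(x) + ln(y) ≈ 2.7081
Since 2.0794 ≠ 2.7081, the equation fails at this point, so it cannot hold for all real values of x and y for which both sides are defined.
ln(x) + ln(y) = ln(xy), not ln(x+y).

Conclusion: No, this is NOT an identity.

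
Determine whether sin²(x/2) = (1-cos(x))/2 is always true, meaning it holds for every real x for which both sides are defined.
Yes, this is an identity.

Claim: sin²(x/2) = (1-cos(x))/2.
Reasoning: Use cos(2θ) = 1 - 2sin²θ with θ = x/2: cos(x) = 1 - 2sin²(x/2). Solving for sin²(x/2) gives (1 - cos(x))/2.
So the two sides agree for every real x for which both sides are defined.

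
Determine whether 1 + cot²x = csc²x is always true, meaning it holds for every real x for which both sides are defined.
Claim: 1 + cot²x = csc²x.
Reasoning: Start from sin²x + cos²x = 1 and divide every term by sin²x (allowed wherever cot x and csc x are defined): 1 + cot²x = 1/sin²x = csc²x.
So the two sides agree for every real x for which both sides are defined.

Conclusion: Yes, this is an identity.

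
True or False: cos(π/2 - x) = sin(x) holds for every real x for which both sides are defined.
True.

Claim: cos(π/2 - x) = sin(x).
Reasoning: Use cos(u - v) = cos(u)cos(v) + sin(u)sin(v) with u = π/2, v = x: cos(π/2)cos(x) + sin(π/2)sin(x) = 0·cos(x) + 1·sin(x) = sin(x).
So the two sides agree for every real x for which both sides are defined.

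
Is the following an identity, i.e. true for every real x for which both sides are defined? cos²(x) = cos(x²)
Claim: cos²(x) = cos(x²).
Test a specific point where both sides are defined: x = π/3.
LHS = cos²(x) ≈ 0.2500
RHS = cos(x²) ≈ 0.4566
Since 0.2500 ≠ 0.4566, the equation fails at this point, so it cannot hold for every real x for which both sides are defined.
cos²(x) means (cos x)², squaring the output; cos(x²) squares the input. These are different functions.

Conclusion: No, this is NOT an identity.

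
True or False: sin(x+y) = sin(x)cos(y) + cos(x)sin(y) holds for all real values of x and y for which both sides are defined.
Claim: sin(x+y) = sin(x)cos(y) + cos(x)sin(y).
Reasoning: By Euler's formula e^(i(x+y)) = e^(ix)·e^(iy) = (cos x + i·sin x)(cos y + i·sin y). The imaginary part of the left side is sin(x+y); the imaginary part of the product is sin(x)cos(y) + cos(x)sin(y).
So the two sides agree for all real values of x and y for which both sides are defined.

Conclusion: True.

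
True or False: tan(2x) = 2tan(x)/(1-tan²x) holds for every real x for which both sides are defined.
True.

Claim: tan(2x) = 2tan(x)/(1-tan²x).
Reasoning: tan(2x) = sin(2x)/cos(2x) = 2sin(x)cos(x) / (cos²x - sin²x). Divide numerator and denominator by cos²x: 2tan(x) / (1 - tan²x).
So the two sides agree for every real x for which both sides are defined.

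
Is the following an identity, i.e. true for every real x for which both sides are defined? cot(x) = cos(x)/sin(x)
Yes, this is an identity.

Claim: cot(x) = cos(x)/sin(x).
Reasoning: cot(x) is defined as 1/tan(x) = 1/(sin(x)/cos(x)) = cos(x)/sin(x), wherever sin(x) ≠ 0.
So the two sides agree for every real x for which both sides are defined.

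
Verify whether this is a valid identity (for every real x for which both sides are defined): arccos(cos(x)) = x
Claim: arccos(cos(x)) = x.
Test a specific point where both sides are defined: x = -π/4.
LHS = arccos(cos(x)) ≈ 0.7854
RHS = x ≈ -0.7854
Since 0.7854 ≠ -0.7854, the equation fails at this point, so it cannot hold for every real x for which both sides are defined.
arccos only returns values in [0, π], so arccos(cos(x)) = x holds only for x in that interval, not for all real x.

Conclusion: No, this is NOT an identity.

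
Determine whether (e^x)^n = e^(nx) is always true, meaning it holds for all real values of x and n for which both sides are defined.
Claim: (e^x)^n = e^(nx).
Reasoning: e^x is a positive real number, and for a positive base B and real exponent n, B^n = e^(n·ln B). With B = e^x, ln B = x, so (e^x)^n = e^(n·x).
So the two sides agree for all real values of x and n for which both sides are defined.

Conclusion: Yes, this is an identity.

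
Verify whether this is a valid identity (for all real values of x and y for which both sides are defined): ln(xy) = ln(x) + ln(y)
Claim: ln(xy) = ln(x) + ln(y).
Reasoning: Both sides are simultaneously defined only when x, y > 0. Write x = e^p, y = e^q (p = ln x, q = ln y). Then xy = e^p · e^q = e^(p+q), so ln(xy) = p + q = ln(x) + ln(y).
So the two sides agree for all real values of x and y for which both sides are defined.

Conclusion: Yes, this is an identity.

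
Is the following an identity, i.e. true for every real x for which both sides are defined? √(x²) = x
No, this is NOT an identity.

Claim: √(x²) = x.
Test a specific point where both sides are defined: x = -3.
LHS = √(x²) ≈ 3.0000
RHS = x ≈ -3.0000
Since 3.0000 ≠ -3.0000, the equation fails at this point, so it cannot hold for every real x for which both sides are defined.
√(x²) = |x|, which differs from x whenever x < 0 (both sides are defined for every real x).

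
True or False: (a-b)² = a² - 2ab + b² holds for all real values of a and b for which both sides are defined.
Claim: (a-b)² = a² - 2ab + b².
Reasoning: Expand: (a-b)² = (a-b)(a-b) = a·a - a·b - b·a + b·b = a² - 2ab + b².
So the two sides agree for all real values of a and b for which both sides are defined.

Conclusion: True.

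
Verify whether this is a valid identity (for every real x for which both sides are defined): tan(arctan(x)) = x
Yes, this is an identity.

Claim: tan(arctan(x)) = x.
Reasoning: For every real x, arctan(x) is by definition the angle in (-π/2, π/2) whose tangent equals x. Taking the tangent of that angle returns x.
So the two sides agree for every real x for which both sides are defined.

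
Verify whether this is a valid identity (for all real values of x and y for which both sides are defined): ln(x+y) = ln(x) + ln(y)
No, this is NOT an identity.

Claim: ln(x+y) = ln(x) + ln(y).
Test a specific point where both sides are defined: x = 1, y = 3.
LHS = ln(x+y) ≈ 1.3863
RHS = ln(x) + ln(y) ≈ 1.0986
Since 1.3863 ≠ 1.0986, the equation fails at this point, so it cannot hold for all real values of x and y for which both sides are defined.
ln(x) + ln(y) = ln(xy), not ln(x+y).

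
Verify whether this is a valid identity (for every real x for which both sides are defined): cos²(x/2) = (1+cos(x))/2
Claim: cos²(x/2) = (1+cos(x))/2.
Reasoning: Use cos(2θ) = 2cos²θ - 1 with θ = x/2: cos(x) = 2cos²(x/2) - 1. Solving for cos²(x/2) gives (1 + cos(x))/2.
So the two sides agree for every real x for which both sides are defined.

Conclusion: Yes, this is an identity.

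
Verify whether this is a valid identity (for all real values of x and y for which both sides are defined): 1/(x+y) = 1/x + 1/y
Claim: 1/(x+y) = 1/x + 1/y.
Test a specific point where both sides are defined: x = -3, y = 1.
LHS = 1/(x+y) ≈ -0.5000
RHS = 1/x + 1/y ≈ 0.6667
Since -0.5000 ≠ 0.6667, the equation fails at this point, so it cannot hold for all real values of x and y for which both sides are defined.
1/x + 1/y = (x+y)/(xy), which is not 1/(x+y).

Conclusion: No, this is NOT an identity.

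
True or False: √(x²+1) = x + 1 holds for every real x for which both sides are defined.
Claim: √(x²+1) = x + 1.
Test a specific point where both sides are defined: x = 3.
LHS = √(x²+1) ≈ 3.1623
RHS = x + 1 ≈ 4.0000
Since 3.1623 ≠ 4.0000, the equation fails at this point, so it cannot hold for every real x for which both sides are defined.
(x+1)² = x² + 2x + 1 ≠ x² + 1 unless x = 0.

Conclusion: False.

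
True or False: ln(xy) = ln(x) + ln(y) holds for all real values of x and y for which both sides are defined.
True.

Claim: ln(xy) = ln(x) + ln(y).
Reasoning: Both sides are simultaneously defined only when x, y > 0. Write x = e^p, y = e^q (p = ln x, q = ln y). Then xy = e^p · e^q = e^(p+q), so ln(xy) = p + q = ln(x) + ln(y).
So the two sides agree for all real values of x and y for which both sides are defined.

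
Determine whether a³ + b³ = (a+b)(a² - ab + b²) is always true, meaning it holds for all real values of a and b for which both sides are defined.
Claim: a³ + b³ = (a+b)(a² - ab + b²).
Reasoning: Expand the right side: (a+b)(a² - ab + b²) = a³ - a²b + ab² + a²b - ab² + b³ = a³ + b³ (the middle terms cancel in pairs).
So the two sides agree for all real values of a and b for which both sides are defined.

Conclusion: Yes, this is an identity.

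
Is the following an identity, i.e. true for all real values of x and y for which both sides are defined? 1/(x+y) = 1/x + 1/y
Claim: 1/(x+y) = 1/x + 1/y.
Test a specific point where both sides are defined: x = 1/2, y = 3.
LHS = 1/(x+y) ≈ 0.2857
RHS = 1/x + 1/y ≈ 2.3333
Since 0.2857 ≠ 2.3333, the equation fails at this point, so it cannot hold for all real values of x and y for which both sides are defined.
1/x + 1/y = (x+y)/(xy), which is not 1/(x+y).

Conclusion: No, this is NOT an identity.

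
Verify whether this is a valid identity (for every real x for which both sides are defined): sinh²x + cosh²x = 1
No, this is NOT an identity.

Claim: sinh²x + cosh²x = 1.
Test a specific point where both sides are defined: x = 1/2.
LHS = sinh²x + cosh²x ≈ 1.5431
RHS = 1 ≈ 1.0000
Since 1.5431 ≠ 1.0000, the equation fails at this point, so it cannot hold for every real x for which both sides are defined.
The correct hyperbolic identity is cosh²x - sinh²x = 1 (a difference); the sum sinh²x + cosh²x equals cosh(2x).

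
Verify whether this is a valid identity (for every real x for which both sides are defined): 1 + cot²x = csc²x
Claim: 1 + cot²x = csc²x.
Reasoning: Start from sin²x + cos²x = 1 and divide every term by sin²x (allowed wherever cot x and csc x are defined): 1 + cot²x = 1/sin²x = csc²x.
So the two sides agree for every real x for which both sides are defined.

Conclusion: Yes, this is an identity.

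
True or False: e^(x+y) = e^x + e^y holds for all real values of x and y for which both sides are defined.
Claim: e^(x+y) = e^x + e^y.
Test a specific point where both sides are defined: x = 4, y = 3.
LHS = e^(x+y) ≈ 1096.6332
RHS = e^x + e^y ≈ 74.6837
Since 1096.6332 ≠ 74.6837, the equation fails at this point, so it cannot hold for all real values of x and y for which both sides are defined.
The correct rule is e^(x+y) = e^x · e^y (a product, not a sum).

Conclusion: False.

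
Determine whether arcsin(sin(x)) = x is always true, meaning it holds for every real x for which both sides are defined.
Claim: arcsin(sin(x)) = x.
Test a specific point where both sides are defined: x = 2π/3.
LHS = arcsin(sin(x)) ≈ 1.0472
RHS = x ≈ 2.0944
Since 1.0472 ≠ 2.0944, the equation fails at this point, so it cannot hold for every real x for which both sides are defined.
arcsin only returns values in [-π/2, π/2], so arcsin(sin(x)) = x holds only for x in that interval, not for all real x.

Conclusion: No, this is NOT an identity.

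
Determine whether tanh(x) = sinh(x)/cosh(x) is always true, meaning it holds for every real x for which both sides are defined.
Yes, this is an identity.

Claim: tanh(x) = sinh(x)/cosh(x).
Reasoning: tanh(x) is defined as sinh(x)/cosh(x) = (e^x - e^-x)/(e^x + e^-x); cosh(x) ≥ 1 is never zero, so this holds for every real x.
So the two sides agree for every real x for which both sides are defined.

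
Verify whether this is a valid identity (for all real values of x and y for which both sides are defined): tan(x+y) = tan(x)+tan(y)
No, this is NOT an identity.

Claim: tan(x+y) = tan(x)+tan(y).
Test a specific point where both sides are defined: x = π/3, y = π/4.
LHS = tan(x+y) ≈ -3.7321
RHS = tan(x)+tan(y) ≈ 2.7321
Since -3.7321 ≠ 2.7321, the equation fails at this point, so it cannot hold for all real values of x and y for which both sides are defined.
The correct formula is tan(x+y) = (tan(x) + tan(y))/(1 - tan(x)tan(y)).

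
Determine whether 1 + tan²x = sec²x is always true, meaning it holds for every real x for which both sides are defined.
Claim: 1 + tan²x = sec²x.
Reasoning: Start from sin²x + cos²x = 1 and divide every term by cos²x (allowed wherever tan x and sec x are defined): tan²x + 1 = 1/cos²x = sec²x.
So the two sides agree for every real x for which both sides are defined.

Conclusion: Yes, this is an identity.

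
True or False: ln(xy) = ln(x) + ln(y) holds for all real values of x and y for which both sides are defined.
Claim: ln(xy) = ln(x) + ln(y).
Reasoning: Both sides are simultaneously defined only when x, y > 0. Write x = e^p, y = e^q (p = ln x, q = ln y). Then xy = e^p · e^q = e^(p+q), so ln(xy) = p + q = ln(x) + ln(y).
So the two sides agree for all real values of x and y for which both sides are defined.

Conclusion: True.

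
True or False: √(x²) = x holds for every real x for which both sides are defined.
False.

Claim: √(x²) = x.
Test a specific point where both sides are defined: x = -3.
LHS = √(x²) ≈ 3.0000
RHS = x ≈ -3.0000
Since 3.0000 ≠ -3.0000, the equation fails at this point, so it cannot hold for every real x for which both sides are defined.
√(x²) = |x|, which differs from x whenever x < 0 (both sides are defined for every real x).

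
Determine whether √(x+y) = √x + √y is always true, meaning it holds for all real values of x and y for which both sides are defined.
Claim: √(x+y) = √x + √y.
Test a specific point where both sides are defined: x = 1/2, y = 1/2.
LHS = √(x+y) ≈ 1.0000
RHS = √x + √y ≈ 1.4142
Since 1.0000 ≠ 1.4142, the equation fails at this point, so it cannot hold for all real values of x and y for which both sides are defined.
Squaring the right side gives x + 2√(xy) + y, not x + y.

Conclusion: No, this is NOT an identity.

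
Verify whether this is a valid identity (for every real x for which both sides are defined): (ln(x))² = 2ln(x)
No, this is NOT an identity.

Claim: (ln(x))² = 2ln(x).
Test a specific point where both sides are defined: x = 3.
LHS = (ln(x))² ≈ 1.2069
RHS = 2ln(x) ≈ 2.1972
Since 1.2069 ≠ 2.1972, the equation fails at this point, so it cannot hold for every real x for which both sides are defined.
2ln(x) equals ln(x²), which is not the same as (ln x)².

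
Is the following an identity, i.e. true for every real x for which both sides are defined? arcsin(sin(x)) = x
No, this is NOT an identity.

Claim: arcsin(sin(x)) = x.
Test a specific point where both sides are defined: x = 3π/4.
LHS = arcsin(sin(x)) ≈ 0.7854
RHS = x ≈ 2.3562
Since 0.7854 ≠ 2.3562, the equation fails at this point, so it cannot hold for every real x for which both sides are defined.
arcsin only returns values in [-π/2, π/2], so arcsin(sin(x)) = x holds only for x in that interval, not for all real x.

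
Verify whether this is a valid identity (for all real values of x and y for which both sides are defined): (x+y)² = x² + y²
Claim: (x+y)² = x² + y².
Test a specific point where both sides are defined: x = -2, y = 5.
LHS = (x+y)² ≈ 9.0000
RHS = x² + y² ≈ 29.0000
Since 9.0000 ≠ 29.0000, the equation fails at this point, so it cannot hold for all real values of x and y for which both sides are defined.
The correct expansion is (x+y)² = x² + 2xy + y²; the cross term 2xy is missing.

Conclusion: No, this is NOT an identity.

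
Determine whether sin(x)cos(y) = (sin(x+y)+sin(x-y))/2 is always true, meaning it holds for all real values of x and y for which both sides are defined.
Claim: sin(x)cos(y) = (sin(x+y)+sin(x-y))/2.
Reasoning: sin(x+y) = sin(x)cos(y) + cos(x)sin(y) and sin(x-y) = sin(x)cos(y) - cos(x)sin(y). Adding, sin(x+y) + sin(x-y) = 2sin(x)cos(y); divide by 2.
So the two sides agree for all real values of x and y for which both sides are defined.

Conclusion: Yes, this is an identity.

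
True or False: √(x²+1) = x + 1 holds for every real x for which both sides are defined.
Claim: √(x²+1) = x + 1.
Test a specific point where both sides are defined: x = 1/2.
LHS = √(x²+1) ≈ 1.1180
RHS = x + 1 ≈ 1.5000
Since 1.1180 ≠ 1.5000, the equation fails at this point, so it cannot hold for every real x for which both sides are defined.
(x+1)² = x² + 2x + 1 ≠ x² + 1 unless x = 0.

Conclusion: False.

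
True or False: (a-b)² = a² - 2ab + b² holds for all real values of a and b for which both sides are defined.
Claim: (a-b)² = a² - 2ab + b².
Reasoning: Expand: (a-b)² = (a-b)(a-b) = a·a - a·b - b·a + b·b = a² - 2ab + b².
So the two sides agree for all real values of a and b for which both sides are defined.

Conclusion: True.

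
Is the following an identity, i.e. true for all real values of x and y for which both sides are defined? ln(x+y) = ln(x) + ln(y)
Claim: ln(x+y) = ln(x) + ln(y).
Test a specific point where both sides are defined: x = 3, y = 4.
LHS = ln(x+y) ≈ 1.9459
RHS = ln(x) + ln(y) ≈ 2.4849
Since 1.9459 ≠ 2.4849, the equation fails at this point, so it cannot hold for all real values of x and y for which both sides are defined.
ln(x) + ln(y) = ln(xy), not ln(x+y).

Conclusion: No, this is NOT an identity.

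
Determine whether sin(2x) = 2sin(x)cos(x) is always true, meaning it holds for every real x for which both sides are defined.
Claim: sin(2x) = 2sin(x)cos(x).
Reasoning: Put y = x in the addition formula sin(x+y) = sin(x)cos(y) + cos(x)sin(y): sin(2x) = sin(x)cos(x) + cos(x)sin(x) = 2sin(x)cos(x).
So the two sides agree for every real x for which both sides are defined.

Conclusion: Yes, this is an identity.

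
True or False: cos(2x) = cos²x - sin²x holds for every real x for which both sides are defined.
True.

Claim: cos(2x) = cos²x - sin²x.
Reasoning: Put y = x in the addition formula cos(x+y) = cos(x)cos(y) - sin(x)sin(y): cos(2x) = cos²x - sin²x.
So the two sides agree for every real x for which both sides are defined.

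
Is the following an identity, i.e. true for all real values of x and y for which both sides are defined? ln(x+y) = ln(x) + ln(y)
Claim: ln(x+y) = ln(x) + ln(y).
Test a specific point where both sides are defined: x = 1, y = 1/2.
LHS = ln(x+y) ≈ 0.4055
RHS = ln(x) + ln(y) ≈ -0.6931
Since 0.4055 ≠ -0.6931, the equation fails at this point, so it cannot hold for all real values of x and y for which both sides are defined.
ln(x) + ln(y) = ln(xy), not ln(x+y).

Conclusion: No, this is NOT an identity.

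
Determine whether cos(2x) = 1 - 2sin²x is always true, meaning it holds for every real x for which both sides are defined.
Yes, this is an identity.

Claim: cos(2x) = 1 - 2sin²x.
Reasoning: cos(2x) = cos²x - sin²x. Replace cos²x by 1 - sin²x: (1 - sin²x) - sin²x = 1 - 2sin²x.
So the two sides agree for every real x for which both sides are defined.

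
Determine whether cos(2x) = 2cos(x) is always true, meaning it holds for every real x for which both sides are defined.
Claim: cos(2x) = 2cos(x).
Test a specific point where both sides are defined: x = π/4.
LHS = cos(2x) ≈ 0.0000
RHS = 2cos(x) ≈ 1.4142
Since 0.0000 ≠ 1.4142, the equation fails at this point, so it cannot hold for every real x for which both sides are defined.
The correct double-angle formula is cos(2x) = cos²x - sin²x.

Conclusion: No, this is NOT an identity.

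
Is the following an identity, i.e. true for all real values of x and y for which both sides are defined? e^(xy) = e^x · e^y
No, this is NOT an identity.

Claim: e^(xy) = e^x · e^y.
Test a specific point where both sides are defined: x = 3, y = 1/2.
LHS = e^(xy) ≈ 4.4817
RHS = e^x · e^y ≈ 33.1155
Since 4.4817 ≠ 33.1155, the equation fails at this point, so it cannot hold for all real values of x and y for which both sides are defined.
e^x · e^y = e^(x+y), not e^(xy).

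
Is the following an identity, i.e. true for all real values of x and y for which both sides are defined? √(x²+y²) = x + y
Claim: √(x²+y²) = x + y.
Test a specific point where both sides are defined: x = 3/2, y = 1.
LHS = √(x²+y²) ≈ 1.8028
RHS = x + y ≈ 2.5000
Since 1.8028 ≠ 2.5000, the equation fails at this point, so it cannot hold for all real values of x and y for which both sides are defined.
(x+y)² = x² + 2xy + y², not x² + y², so the square root does not split this way.

Conclusion: No, this is NOT an identity.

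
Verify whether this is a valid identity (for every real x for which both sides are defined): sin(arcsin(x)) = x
Yes, this is an identity.

Claim: sin(arcsin(x)) = x.
Reasoning: For -1 ≤ x ≤ 1 (where arcsin is defined), arcsin(x) is by definition an angle whose sine equals x. Taking the sine of that angle returns x. (Note the other order, arcsin(sin x) = x, is NOT an identity.)
So the two sides agree for every real x for which both sides are defined.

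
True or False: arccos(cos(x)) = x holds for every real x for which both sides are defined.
False.

Claim: arccos(cos(x)) = x.
Test a specific point where both sides are defined: x = -π/4.
LHS = arccos(cos(x)) ≈ 0.7854
RHS = x ≈ -0.7854
Since 0.7854 ≠ -0.7854, the equation fails at this point, so it cannot hold for every real x for which both sides are defined.
arccos only returns values in [0, π], so arccos(cos(x)) = x holds only for x in that interval, not for all real x.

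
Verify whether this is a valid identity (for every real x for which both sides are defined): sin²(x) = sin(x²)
No, this is NOT an identity.

Claim: sin²(x) = sin(x²).
Test a specific point where both sides are defined: x = -π/4.
LHS = sin²(x) ≈ 0.5000
RHS = sin(x²) ≈ 0.5785
Since 0.5000 ≠ 0.5785, the equation fails at this point, so it cannot hold for every real x for which both sides are defined.
sin²(x) means (sin x)², squaring the output; sin(x²) squares the input. These are different functions.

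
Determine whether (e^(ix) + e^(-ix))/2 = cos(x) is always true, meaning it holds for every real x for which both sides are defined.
Claim: (e^(ix) + e^(-ix))/2 = cos(x).
Reasoning: By Euler's formula e^(ix) = cos(x) + i·sin(x) and e^(-ix) = cos(x) - i·sin(x). Adding cancels the sine terms: e^(ix) + e^(-ix) = 2cos(x); divide by 2.
So the two sides agree for every real x for which both sides are defined.

Conclusion: Yes, this is an identity.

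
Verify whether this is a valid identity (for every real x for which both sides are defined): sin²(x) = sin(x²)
No, this is NOT an identity.

Claim: sin²(x) = sin(x²).
Test a specific point where both sides are defined: x = π/6.
LHS = sin²(x) ≈ 0.2500
RHS = sin(x²) ≈ 0.2707
Since 0.2500 ≠ 0.2707, the equation fails at this point, so it cannot hold for every real x for which both sides are defined.
sin²(x) means (sin x)², squaring the output; sin(x²) squares the input. These are different functions.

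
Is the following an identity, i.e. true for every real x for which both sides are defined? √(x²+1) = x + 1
No, this is NOT an identity.

Claim: √(x²+1) = x + 1.
Test a specific point where both sides are defined: x = -1.
LHS = √(x²+1) ≈ 1.4142
RHS = x + 1 ≈ 0.0000
Since 1.4142 ≠ 0.0000, the equation fails at this point, so it cannot hold for every real x for which both sides are defined.
(x+1)² = x² + 2x + 1 ≠ x² + 1 unless x = 0.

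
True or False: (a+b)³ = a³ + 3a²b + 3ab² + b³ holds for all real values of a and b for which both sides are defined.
True.

Claim: (a+b)³ = a³ + 3a²b + 3ab² + b³.
Reasoning: (a+b)³ = (a+b)(a+b)² = (a+b)(a² + 2ab + b²) = a³ + 2a²b + ab² + a²b + 2ab² + b³ = a³ + 3a²b + 3ab² + b³.
So the two sides agree for all real values of a and b for which both sides are defined.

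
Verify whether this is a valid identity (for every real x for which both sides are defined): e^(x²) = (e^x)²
Claim: e^(x²) = (e^x)².
Test a specific point where both sides are defined: x = 3.
LHS = e^(x²) ≈ 8103.0839
RHS = (e^x)² ≈ 403.4288
Since 8103.0839 ≠ 403.4288, the equation fails at this point, so it cannot hold for every real x for which both sides are defined.
(e^x)² = e^(2x), and 2x ≠ x² in general.

Conclusion: No, this is NOT an identity.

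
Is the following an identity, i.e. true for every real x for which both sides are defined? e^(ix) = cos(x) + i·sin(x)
Yes, this is an identity.

Claim: e^(ix) = cos(x) + i·sin(x).
Reasoning: Euler's formula. Expand e^(ix) = Σ (ix)^k / k!. Since i² = -1, the even-k terms are Σ (-1)^m x^(2m)/(2m)! = cos(x) and the odd-k terms are i · Σ (-1)^m x^(2m+1)/(2m+1)! = i·sin(x).
So the two sides agree for every real x for which both sides are defined.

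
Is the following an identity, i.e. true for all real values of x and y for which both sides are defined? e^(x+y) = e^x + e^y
No, this is NOT an identity.

Claim: e^(x+y) = e^x + e^y.
Test a specific point where both sides are defined: x = 4, y = -1.
LHS = e^(x+y) ≈ 20.0855
RHS = e^x + e^y ≈ 54.9660
Since 20.0855 ≠ 54.9660, the equation fails at this point, so it cannot hold for all real values of x and y for which both sides are defined.
The correct rule is e^(x+y) = e^x · e^y (a product, not a sum).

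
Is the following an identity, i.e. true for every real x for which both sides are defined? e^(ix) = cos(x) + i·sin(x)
Claim: e^(ix) = cos(x) + i·sin(x).
Reasoning: Euler's formula. Expand e^(ix) = Σ (ix)^k / k!. Since i² = -1, the even-k terms are Σ (-1)^m x^(2m)/(2m)! = cos(x) and the odd-k terms are i · Σ (-1)^m x^(2m+1)/(2m+1)! = i·sin(x).
So the two sides agree for every real x for which both sides are defined.

Conclusion: Yes, this is an identity.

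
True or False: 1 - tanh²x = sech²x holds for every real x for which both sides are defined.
True.

Claim: 1 - tanh²x = sech²x.
Reasoning: Divide cosh²x - sinh²x = 1 through by cosh²x (never zero): 1 - tanh²x = 1/cosh²x = sech²x.
So the two sides agree for every real x for which both sides are defined.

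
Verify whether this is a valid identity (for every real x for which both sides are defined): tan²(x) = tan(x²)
No, this is NOT an identity.

Claim: tan²(x) = tan(x²).
Test a specific point where both sides are defined: x = -π/4.
LHS = tan²(x) ≈ 1.0000
RHS = tan(x²) ≈ 0.7092
Since 1.0000 ≠ 0.7092, the equation fails at this point, so it cannot hold for every real x for which both sides are defined.
tan²(x) means (tan x)², squaring the output; tan(x²) squares the input. These are different functions.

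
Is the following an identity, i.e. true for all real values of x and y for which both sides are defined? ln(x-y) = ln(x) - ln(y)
Claim: ln(x-y) = ln(x) - ln(y).
Test a specific point where both sides are defined: x = 5, y = 3.
LHS = ln(x-y) ≈ 0.6931
RHS = ln(x) - ln(y) ≈ 0.5108
Since 0.6931 ≠ 0.5108, the equation fails at this point, so it cannot hold for all real values of x and y for which both sides are defined.
ln(x) - ln(y) = ln(x/y), not ln(x-y).

Conclusion: No, this is NOT an identity.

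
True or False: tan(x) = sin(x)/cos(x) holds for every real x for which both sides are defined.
Claim: tan(x) = sin(x)/cos(x).
Reasoning: For an angle x whose terminal point on the unit circle is (cos x, sin x), tan(x) is defined as the ratio (second coordinate)/(first coordinate) = sin(x)/cos(x), wherever cos(x) ≠ 0.
So the two sides agree for every real x for which both sides are defined.

Conclusion: True.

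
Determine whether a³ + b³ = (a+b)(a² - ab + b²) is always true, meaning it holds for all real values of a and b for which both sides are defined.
Claim: a³ + b³ = (a+b)(a² - ab + b²).
Reasoning: Expand the right side: (a+b)(a² - ab + b²) = a³ - a²b + ab² + a²b - ab² + b³ = a³ + b³ (the middle terms cancel in pairs).
So the two sides agree for all real values of a and b for which both sides are defined.

Conclusion: Yes, this is an identity.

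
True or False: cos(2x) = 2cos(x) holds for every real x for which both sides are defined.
Claim: cos(2x) = 2cos(x).
Test a specific point where both sides are defined: x = 2π/3.
LHS = cos(2x) ≈ -0.5000
RHS = 2cos(x) ≈ -1.0000
Since -0.5000 ≠ -1.0000, the equation fails at this point, so it cannot hold for every real x for which both sides are defined.
The correct double-angle formula is cos(2x) = cos²x - sin²x.

Conclusion: False.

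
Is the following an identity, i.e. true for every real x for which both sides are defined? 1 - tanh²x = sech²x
Yes, this is an identity.

Claim: 1 - tanh²x = sech²x.
Reasoning: Divide cosh²x - sinh²x = 1 through by cosh²x (never zero): 1 - tanh²x = 1/cosh²x = sech²x.
So the two sides agree for every real x for which both sides are defined.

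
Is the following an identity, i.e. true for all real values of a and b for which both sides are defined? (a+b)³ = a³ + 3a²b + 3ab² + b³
Claim: (a+b)³ = a³ + 3a²b + 3ab² + b³.
Reasoning: (a+b)³ = (a+b)(a+b)² = (a+b)(a² + 2ab + b²) = a³ + 2a²b + ab² + a²b + 2ab² + b³ = a³ + 3a²b + 3ab² + b³.
So the two sides agree for all real values of a and b for which both sides are defined.

Conclusion: Yes, this is an identity.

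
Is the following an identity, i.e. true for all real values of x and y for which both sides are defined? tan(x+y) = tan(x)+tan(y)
No, this is NOT an identity.

Claim: tan(x+y) = tan(x)+tan(y).
Test a specific point where both sides are defined: x = -π/6, y = -π/6.
LHS = tan(x+y) ≈ -1.7321
RHS = tan(x)+tan(y) ≈ -1.1547
Since -1.7321 ≠ -1.1547, the equation fails at this point, so it cannot hold for all real values of x and y for which both sides are defined.
The correct formula is tan(x+y) = (tan(x) + tan(y))/(1 - tan(x)tan(y)).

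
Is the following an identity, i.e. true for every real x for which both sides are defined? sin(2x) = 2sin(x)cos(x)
Yes, this is an identity.

Claim: sin(2x) = 2sin(x)cos(x).
Reasoning: Put y = x in the addition formula sin(x+y) = sin(x)cos(y) + cos(x)sin(y): sin(2x) = sin(x)cos(x) + cos(x)sin(x) = 2sin(x)cos(x).
So the two sides agree for every real x for which both sides are defined.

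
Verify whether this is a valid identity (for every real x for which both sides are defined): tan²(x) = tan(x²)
No, this is NOT an identity.

Claim: tan²(x) = tan(x²).
Test a specific point where both sides are defined: x = -π/4.
LHS = tan²(x) ≈ 1.0000
RHS = tan(x²) ≈ 0.7092
Since 1.0000 ≠ 0.7092, the equation fails at this point, so it cannot hold for every real x for which both sides are defined.
tan²(x) means (tan x)², squaring the output; tan(x²) squares the input. These are different functions.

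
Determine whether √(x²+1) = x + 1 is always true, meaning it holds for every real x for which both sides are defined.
No, this is NOT an identity.

Claim: √(x²+1) = x + 1.
Test a specific point where both sides are defined: x = -2.
LHS = √(x²+1) ≈ 2.2361
RHS = x + 1 ≈ -1.0000
Since 2.2361 ≠ -1.0000, the equation fails at this point, so it cannot hold for every real x for which both sides are defined.
(x+1)² = x² + 2x + 1 ≠ x² + 1 unless x = 0.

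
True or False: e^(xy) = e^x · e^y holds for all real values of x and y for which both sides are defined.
Claim: e^(xy) = e^x · e^y.
Test a specific point where both sides are defined: x = 3/2, y = 4.
LHS = e^(xy) ≈ 403.4288
RHS = e^x · e^y ≈ 244.6919
Since 403.4288 ≠ 244.6919, the equation fails at this point, so it cannot hold for all real values of x and y for which both sides are defined.
e^x · e^y = e^(x+y), not e^(xy).

Conclusion: False.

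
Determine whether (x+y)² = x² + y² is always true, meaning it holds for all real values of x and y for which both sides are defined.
No, this is NOT an identity.

Claim: (x+y)² = x² + y².
Test a specific point where both sides are defined: x = 4, y = 4.
LHS = (x+y)² ≈ 64.0000
RHS = x² + y² ≈ 32.0000
Since 64.0000 ≠ 32.0000, the equation fails at this point, so it cannot hold for all real values of x and y for which both sides are defined.
The correct expansion is (x+y)² = x² + 2xy + y²; the cross term 2xy is missing.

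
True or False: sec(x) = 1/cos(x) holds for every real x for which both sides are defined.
True.

Claim: sec(x) = 1/cos(x).
Reasoning: sec(x) is by definition the reciprocal of cos(x), wherever cos(x) ≠ 0.
So the two sides agree for every real x for which both sides are defined.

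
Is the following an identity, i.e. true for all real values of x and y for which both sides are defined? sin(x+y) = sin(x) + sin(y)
No, this is NOT an identity.

Claim: sin(x+y) = sin(x) + sin(y).
Test a specific point where both sides are defined: x = π/3, y = π.
LHS = sin(x+y) ≈ -0.8660
RHS = sin(x) + sin(y) ≈ 0.8660
Since -0.8660 ≠ 0.8660, the equation fails at this point, so it cannot hold for all real values of x and y for which both sides are defined.
The correct expansion is sin(x+y) = sin(x)cos(y) + cos(x)sin(y); sine is not additive.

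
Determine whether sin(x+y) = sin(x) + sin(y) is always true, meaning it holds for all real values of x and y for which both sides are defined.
No, this is NOT an identity.

Claim: sin(x+y) = sin(x) + sin(y).
Test a specific point where both sides are defined: x = -π/2, y = π/4.
LHS = sin(x+y) ≈ -0.7071
RHS = sin(x) + sin(y) ≈ -0.2929
Since -0.7071 ≠ -0.2929, the equation fails at this point, so it cannot hold for all real values of x and y for which both sides are defined.
The correct expansion is sin(x+y) = sin(x)cos(y) + cos(x)sin(y); sine is not additive.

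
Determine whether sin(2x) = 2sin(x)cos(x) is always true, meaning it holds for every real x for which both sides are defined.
Claim: sin(2x) = 2sin(x)cos(x).
Reasoning: Put y = x in the addition formula sin(x+y) = sin(x)cos(y) + cos(x)sin(y): sin(2x) = sin(x)cos(x) + cos(x)sin(x) = 2sin(x)cos(x).
So the two sides agree for every real x for which both sides are defined.

Conclusion: Yes, this is an identity.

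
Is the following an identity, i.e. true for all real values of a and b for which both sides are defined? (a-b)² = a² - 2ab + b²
Yes, this is an identity.

Claim: (a-b)² = a² - 2ab + b².
Reasoning: Expand: (a-b)² = (a-b)(a-b) = a·a - a·b - b·a + b·b = a² - 2ab + b².
So the two sides agree for all real values of a and b for which both sides are defined.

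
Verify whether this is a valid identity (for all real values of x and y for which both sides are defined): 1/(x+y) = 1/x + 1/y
Claim: 1/(x+y) = 1/x + 1/y.
Test a specific point where both sides are defined: x = 5, y = 5.
LHS = 1/(x+y) ≈ 0.1000
RHS = 1/x + 1/y ≈ 0.4000
Since 0.1000 ≠ 0.4000, the equation fails at this point, so it cannot hold for all real values of x and y for which both sides are defined.
1/x + 1/y = (x+y)/(xy), which is not 1/(x+y).

Conclusion: No, this is NOT an identity.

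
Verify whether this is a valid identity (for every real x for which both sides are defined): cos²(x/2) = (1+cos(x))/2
Yes, this is an identity.

Claim: cos²(x/2) = (1+cos(x))/2.
Reasoning: Use cos(2θ) = 2cos²θ - 1 with θ = x/2: cos(x) = 2cos²(x/2) - 1. Solving for cos²(x/2) gives (1 + cos(x))/2.
So the two sides agree for every real x for which both sides are defined.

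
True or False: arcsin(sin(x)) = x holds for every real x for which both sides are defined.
Claim: arcsin(sin(x)) = x.
Test a specific point where both sides are defined: x = 2π/3.
LHS = arcsin(sin(x)) ≈ 1.0472
RHS = x ≈ 2.0944
Since 1.0472 ≠ 2.0944, the equation fails at this point, so it cannot hold for every real x for which both sides are defined.
arcsin only returns values in [-π/2, π/2], so arcsin(sin(x)) = x holds only for x in that interval, not for all real x.

Conclusion: False.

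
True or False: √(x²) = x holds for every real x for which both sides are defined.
Claim: √(x²) = x.
Test a specific point where both sides are defined: x = -2.
LHS = √(x²) ≈ 2.0000
RHS = x ≈ -2.0000
Since 2.0000 ≠ -2.0000, the equation fails at this point, so it cannot hold for every real x for which both sides are defined.
√(x²) = |x|, which differs from x whenever x < 0 (both sides are defined for every real x).

Conclusion: False.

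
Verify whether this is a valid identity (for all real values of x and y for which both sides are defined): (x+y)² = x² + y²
Claim: (x+y)² = x² + y².
Test a specific point where both sides are defined: x = -3, y = -3.
LHS = (x+y)² ≈ 36.0000
RHS = x² + y² ≈ 18.0000
Since 36.0000 ≠ 18.0000, the equation fails at this point, so it cannot hold for all real values of x and y for which both sides are defined.
The correct expansion is (x+y)² = x² + 2xy + y²; the cross term 2xy is missing.

Conclusion: No, this is NOT an identity.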